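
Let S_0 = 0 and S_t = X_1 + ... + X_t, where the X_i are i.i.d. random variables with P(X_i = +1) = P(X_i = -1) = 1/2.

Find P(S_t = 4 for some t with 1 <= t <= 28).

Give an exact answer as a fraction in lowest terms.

Count via complement. Let g(t,s) = #length-t paths at position s with S_1..S_t all ≠ 4.
g(t,s) = g(t-1,s-1) + g(t-1,s+1) for s ≠ 4; g(t,4) = 0.
t=0: g(0,0)=1
t=1: g(1,-1)=1 g(1,1)=1
t=2: g(2,-2)=1 g(2,0)=2 g(2,2)=1
t=3: g(3,-3)=1 g(3,-1)=3 g(3,1)=3 g(3,3)=1
t=4: g(4,-4)=1 g(4,-2)=4 g(4,0)=6 g(4,2)=4
t=5: g(5,-5)=1 g(5,-3)=5 g(5,-1)=10 g(5,1)=10 g(5,3)=4
t=6: g(6,-6)=1 g(6,-4)=6 g(6,-2)=15 g(6,0)=20 g(6,2)=14
t=7: g(7,-7)=1 g(7,-5)=7 g(7,-3)=21 g(7,-1)=35 g(7,1)=34 g(7,3)=14
t=8: g(8,-8)=1 g(8,-6)=8 g(8,-4)=28 g(8,-2)=56 g(8,0)=69 g(8,2)=48
t=9: g(9,-9)=1 g(9,-7)=9 g(9,-5)=36 g(9,-3)=84 g(9,-1)=125 g(9,1)=117 g(9,3)=48
t=10: g(10,-10)=1 g(10,-8)=10 g(10,-6)=45 g(10,-4)=120 g(10,-2)=209 g(10,0)=242 g(10,2)=165
t=11: g(11,-11)=1 g(11,-9)=11 g(11,-7)=55 g(11,-5)=165 g(11,-3)=329 g(11,-1)=451 g(11,1)=407 g(11,3)=165
t=12: g(12,-12)=1 g(12,-10)=12 g(12,-8)=66 g(12,-6)=220 g(12,-4)=494 g(12,-2)=780 g(12,0)=858 g(12,2)=572
t=13: g(13,-13)=1 g(13,-11)=13 g(13,-9)=78 g(13,-7)=286 g(13,-5)=714 g(13,-3)=1274 g(13,-1)=1638 g(13,1)=1430 g(13,3)=572
t=14: g(14,-14)=1 g(14,-12)=14 g(14,-10)=91 g(14,-8)=364 g(14,-6)=1000 g(14,-4)=1988 g(14,-2)=2912 g(14,0)=3068 g(14,2)=2002
t=15: g(15,-15)=1 g(15,-13)=15 g(15,-11)=105 g(15,-9)=455 g(15,-7)=1364 g(15,-5)=2988 g(15,-3)=4900 g(15,-1)=5980 g(15,1)=5070 g(15,3)=2002
t=16: g(16,-16)=1 g(16,-14)=16 g(16,-12)=120 g(16,-10)=560 g(16,-8)=1819 g(16,-6)=4352 g(16,-4)=7888 g(16,-2)=10880 g(16,0)=11050 g(16,2)=7072
t=17: g(17,-17)=1 g(17,-15)=17 g(17,-13)=136 g(17,-11)=680 g(17,-9)=2379 g(17,-7)=6171 g(17,-5)=12240 g(17,-3)=18768 g(17,-1)=21930 g(17,1)=18122 g(17,3)=7072
t=18: g(18,-18)=1 g(18,-16)=18 g(18,-14)=153 g(18,-12)=816 g(18,-10)=3059 g(18,-8)=8550 g(18,-6)=18411 g(18,-4)=31008 g(18,-2)=40698 g(18,0)=40052 g(18,2)=25194
t=19: g(19,-19)=1 g(19,-17)=19 g(19,-15)=171 g(19,-13)=969 g(19,-11)=3875 g(19,-9)=11609 g(19,-7)=26961 g(19,-5)=49419 g(19,-3)=71706 g(19,-1)=80750 g(19,1)=65246 g(19,3)=25194
t=20: g(20,-20)=1 g(20,-18)=20 g(20,-16)=190 g(20,-14)=1140 g(20,-12)=4844 g(20,-10)=15484 g(20,-8)=38570 g(20,-6)=76380 g(20,-4)=121125 g(20,-2)=152456 g(20,0)=145996 g(20,2)=90440
t=21: g(21,-21)=1 g(21,-19)=21 g(21,-17)=210 g(21,-15)=1330 g(21,-13)=5984 g(21,-11)=20328 g(21,-9)=54054 g(21,-7)=114950 g(21,-5)=197505 g(21,-3)=273581 g(21,-1)=298452 g(21,1)=236436 g(21,3)=90440
t=22: g(22,-22)=1 g(22,-20)=22 g(22,-18)=231 g(22,-16)=1540 g(22,-14)=7314 g(22,-12)=26312 g(22,-10)=74382 g(22,-8)=169004 g(22,-6)=312455 g(22,-4)=471086 g(22,-2)=572033 g(22,0)=534888 g(22,2)=326876
t=23: g(23,-23)=1 g(23,-21)=23 g(23,-19)=253 g(23,-17)=1771 g(23,-15)=8854 g(23,-13)=33626 g(23,-11)=100694 g(23,-9)=243386 g(23,-7)=481459 g(23,-5)=783541 g(23,-3)=1043119 g(23,-1)=1106921 g(23,1)=861764 g(23,3)=326876
t=24: g(24,-24)=1 g(24,-22)=24 g(24,-20)=276 g(24,-18)=2024 g(24,-16)=10625 g(24,-14)=42480 g(24,-12)=134320 g(24,-10)=344080 g(24,-8)=724845 g(24,-6)=1265000 g(24,-4)=1826660 g(24,-2)=2150040 g(24,0)=1968685 g(24,2)=1188640
t=25: g(25,-25)=1 g(25,-23)=25 g(25,-21)=300 g(25,-19)=2300 g(25,-17)=12649 g(25,-15)=53105 g(25,-13)=176800 g(25,-11)=478400 g(25,-9)=1068925 g(25,-7)=1989845 g(25,-5)=3091660 g(25,-3)=3976700 g(25,-1)=4118725 g(25,1)=3157325 g(25,3)=1188640
t=26: g(26,-26)=1 g(26,-24)=26 g(26,-22)=325 g(26,-20)=2600 g(26,-18)=14949 g(26,-16)=65754 g(26,-14)=229905 g(26,-12)=655200 g(26,-10)=1547325 g(26,-8)=3058770 g(26,-6)=5081505 g(26,-4)=7068360 g(26,-2)=8095425 g(26,0)=7276050 g(26,2)=4345965
t=27: g(27,-27)=1 g(27,-25)=27 g(27,-23)=351 g(27,-21)=2925 g(27,-19)=17549 g(27,-17)=80703 g(27,-15)=295659 g(27,-13)=885105 g(27,-11)=2202525 g(27,-9)=4606095 g(27,-7)=8140275 g(27,-5)=12149865 g(27,-3)=15163785 g(27,-1)=15371475 g(27,1)=11622015 g(27,3)=4345965
t=28: g(28,-28)=1 g(28,-26)=28 g(28,-24)=378 g(28,-22)=3276 g(28,-20)=20474 g(28,-18)=98252 g(28,-16)=376362 g(28,-14)=1180764 g(28,-12)=3087630 g(28,-10)=6808620 g(28,-8)=12746370 g(28,-6)=20290140 g(28,-4)=27313650 g(28,-2)=30535260 g(28,0)=26993490 g(28,2)=15967980
Paths never hitting 4: Σ_s g(28,s) = 145422675
Paths hitting 4: 2^28 - 145422675 = 123012781
P = 123012781/268435456 = 123012781/268435456

Answer: 123012781/268435456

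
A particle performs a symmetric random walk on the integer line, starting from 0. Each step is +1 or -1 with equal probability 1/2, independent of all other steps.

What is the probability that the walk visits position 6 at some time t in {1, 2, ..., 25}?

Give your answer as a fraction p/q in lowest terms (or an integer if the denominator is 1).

Answer: 962689/4194304

Derivation:
Count via complement. Let g(t,s) = #length-t paths at position s with S_1..S_t all ≠ 6.
g(t,s) = g(t-1,s-1) + g(t-1,s+1) for s ≠ 6; g(t,6) = 0.
t=0: g(0,0)=1
t=1: g(1,-1)=1 g(1,1)=1
t=2: g(2,-2)=1 g(2,0)=2 g(2,2)=1
t=3: g(3,-3)=1 g(3,-1)=3 g(3,1)=3 g(3,3)=1
t=4: g(4,-4)=1 g(4,-2)=4 g(4,0)=6 g(4,2)=4 g(4,4)=1
t=5: g(5,-5)=1 g(5,-3)=5 g(5,-1)=10 g(5,1)=10 g(5,3)=5 g(5,5)=1
t=6: g(6,-6)=1 g(6,-4)=6 g(6,-2)=15 g(6,0)=20 g(6,2)=15 g(6,4)=6
t=7: g(7,-7)=1 g(7,-5)=7 g(7,-3)=21 g(7,-1)=35 g(7,1)=35 g(7,3)=21 g(7,5)=6
t=8: g(8,-8)=1 g(8,-6)=8 g(8,-4)=28 g(8,-2)=56 g(8,0)=70 g(8,2)=56 g(8,4)=27
t=9: g(9,-9)=1 g(9,-7)=9 g(9,-5)=36 g(9,-3)=84 g(9,-1)=126 g(9,1)=126 g(9,3)=83 g(9,5)=27
t=10: g(10,-10)=1 g(10,-8)=10 g(10,-6)=45 g(10,-4)=120 g(10,-2)=210 g(10,0)=252 g(10,2)=209 g(10,4)=110
t=11: g(11,-11)=1 g(11,-9)=11 g(11,-7)=55 g(11,-5)=165 g(11,-3)=330 g(11,-1)=462 g(11,1)=461 g(11,3)=319 g(11,5)=110
t=12: g(12,-12)=1 g(12,-10)=12 g(12,-8)=66 g(12,-6)=220 g(12,-4)=495 g(12,-2)=792 g(12,0)=923 g(12,2)=780 g(12,4)=429
t=13: g(13,-13)=1 g(13,-11)=13 g(13,-9)=78 g(13,-7)=286 g(13,-5)=715 g(13,-3)=1287 g(13,-1)=1715 g(13,1)=1703 g(13,3)=1209 g(13,5)=429
t=14: g(14,-14)=1 g(14,-12)=14 g(14,-10)=91 g(14,-8)=364 g(14,-6)=1001 g(14,-4)=2002 g(14,-2)=3002 g(14,0)=3418 g(14,2)=2912 g(14,4)=1638
t=15: g(15,-15)=1 g(15,-13)=15 g(15,-11)=105 g(15,-9)=455 g(15,-7)=1365 g(15,-5)=3003 g(15,-3)=5004 g(15,-1)=6420 g(15,1)=6330 g(15,3)=4550 g(15,5)=1638
t=16: g(16,-16)=1 g(16,-14)=16 g(16,-12)=120 g(16,-10)=560 g(16,-8)=1820 g(16,-6)=4368 g(16,-4)=8007 g(16,-2)=11424 g(16,0)=12750 g(16,2)=10880 g(16,4)=6188
t=17: g(17,-17)=1 g(17,-15)=17 g(17,-13)=136 g(17,-11)=680 g(17,-9)=2380 g(17,-7)=6188 g(17,-5)=12375 g(17,-3)=19431 g(17,-1)=24174 g(17,1)=23630 g(17,3)=17068 g(17,5)=6188
t=18: g(18,-18)=1 g(18,-16)=18 g(18,-14)=153 g(18,-12)=816 g(18,-10)=3060 g(18,-8)=8568 g(18,-6)=18563 g(18,-4)=31806 g(18,-2)=43605 g(18,0)=47804 g(18,2)=40698 g(18,4)=23256
t=19: g(19,-19)=1 g(19,-17)=19 g(19,-15)=171 g(19,-13)=969 g(19,-11)=3876 g(19,-9)=11628 g(19,-7)=27131 g(19,-5)=50369 g(19,-3)=75411 g(19,-1)=91409 g(19,1)=88502 g(19,3)=63954 g(19,5)=23256
t=20: g(20,-20)=1 g(20,-18)=20 g(20,-16)=190 g(20,-14)=1140 g(20,-12)=4845 g(20,-10)=15504 g(20,-8)=38759 g(20,-6)=77500 g(20,-4)=125780 g(20,-2)=166820 g(20,0)=179911 g(20,2)=152456 g(20,4)=87210
t=21: g(21,-21)=1 g(21,-19)=21 g(21,-17)=210 g(21,-15)=1330 g(21,-13)=5985 g(21,-11)=20349 g(21,-9)=54263 g(21,-7)=116259 g(21,-5)=203280 g(21,-3)=292600 g(21,-1)=346731 g(21,1)=332367 g(21,3)=239666 g(21,5)=87210
t=22: g(22,-22)=1 g(22,-20)=22 g(22,-18)=231 g(22,-16)=1540 g(22,-14)=7315 g(22,-12)=26334 g(22,-10)=74612 g(22,-8)=170522 g(22,-6)=319539 g(22,-4)=495880 g(22,-2)=639331 g(22,0)=679098 g(22,2)=572033 g(22,4)=326876
t=23: g(23,-23)=1 g(23,-21)=23 g(23,-19)=253 g(23,-17)=1771 g(23,-15)=8855 g(23,-13)=33649 g(23,-11)=100946 g(23,-9)=245134 g(23,-7)=490061 g(23,-5)=815419 g(23,-3)=1135211 g(23,-1)=1318429 g(23,1)=1251131 g(23,3)=898909 g(23,5)=326876
t=24: g(24,-24)=1 g(24,-22)=24 g(24,-20)=276 g(24,-18)=2024 g(24,-16)=10626 g(24,-14)=42504 g(24,-12)=134595 g(24,-10)=346080 g(24,-8)=735195 g(24,-6)=1305480 g(24,-4)=1950630 g(24,-2)=2453640 g(24,0)=2569560 g(24,2)=2150040 g(24,4)=1225785
t=25: g(25,-25)=1 g(25,-23)=25 g(25,-21)=300 g(25,-19)=2300 g(25,-17)=12650 g(25,-15)=53130 g(25,-13)=177099 g(25,-11)=480675 g(25,-9)=1081275 g(25,-7)=2040675 g(25,-5)=3256110 g(25,-3)=4404270 g(25,-1)=5023200 g(25,1)=4719600 g(25,3)=3375825 g(25,5)=1225785
Paths never hitting 6: Σ_s g(25,s) = 25852920
Paths hitting 6: 2^25 - 25852920 = 7701512
P = 7701512/33554432 = 962689/4194304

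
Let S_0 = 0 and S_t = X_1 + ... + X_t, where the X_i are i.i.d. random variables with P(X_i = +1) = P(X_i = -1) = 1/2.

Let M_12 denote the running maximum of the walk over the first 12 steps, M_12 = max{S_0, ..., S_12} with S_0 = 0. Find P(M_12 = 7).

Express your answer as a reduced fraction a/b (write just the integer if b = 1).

Answer: 33/2048

Derivation:
Let M_12 = max(S_0,...,S_12). Use the reflection principle: for j ≥ 1, #{paths with M_12 ≥ j} = #{S_12 ≥ j} + #{S_12 ≥ j+1}.
By reflection, #{M_12 ≥ 7} = #{S_12 ≥ 7} + #{S_12 ≥ 8} = 79 + 79 = 158.
#{M_12 ≥ 8} = #{S_12 ≥ 8} + #{S_12 ≥ 9} = 79 + 13 = 92.
#{M_12 = 7} = 158 - 92 = 66.
P(M_12 = 7) = 66/4096 = 33/2048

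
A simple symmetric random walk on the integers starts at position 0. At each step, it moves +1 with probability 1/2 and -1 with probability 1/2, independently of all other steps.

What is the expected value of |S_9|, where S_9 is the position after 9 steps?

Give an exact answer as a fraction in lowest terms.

S_9 takes values m ≡ 1 (mod 2) with |m| ≤ 9; P(S_9=m) = C(9,(9+m)/2)/2^9.
Total paths: 2^9 = 512
Distribution: P(S=-9)=1/512, P(S=-7)=9/512, P(S=-5)=36/512, P(S=-3)=84/512, P(S=-1)=126/512, P(S=1)=126/512, P(S=3)=84/512, P(S=5)=36/512, P(S=7)=9/512, P(S=9)=1/512
E[|S_9|] = Σ_m |m|·P(S_9=m) = 1260/512 = 315/128

Answer: 315/128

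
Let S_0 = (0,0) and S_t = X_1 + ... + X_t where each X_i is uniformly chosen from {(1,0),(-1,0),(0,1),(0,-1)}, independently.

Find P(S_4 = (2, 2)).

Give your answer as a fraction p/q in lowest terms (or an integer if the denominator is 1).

Answer: 3/128

Derivation:
Let h be the number of horizontal steps (so 4-h are vertical). To end at (2,2) need (h+2)/2 right-steps and ((4-h)+2)/2 up-steps.
Sum over h with 2 ≤ h ≤ 2, h ≡ 0 (mod 2), 4-h ≡ 0 (mod 2):
h=2: C(4,2)·C(2,2)·C(2,2) = 6·1·1 = 6
Total favorable: 6
Total paths: 4^4 = 256
P = 6/256 = 3/128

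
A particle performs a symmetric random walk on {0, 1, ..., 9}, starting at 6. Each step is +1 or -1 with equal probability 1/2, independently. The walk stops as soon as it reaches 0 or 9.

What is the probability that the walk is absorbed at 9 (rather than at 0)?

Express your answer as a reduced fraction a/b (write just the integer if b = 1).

Answer: 2/3

Derivation:
Symmetric walk (p = 1/2): the harmonic-function argument gives P(hit 9 before 0 | start at 6) = a/N.
P = 6/9 = 2/3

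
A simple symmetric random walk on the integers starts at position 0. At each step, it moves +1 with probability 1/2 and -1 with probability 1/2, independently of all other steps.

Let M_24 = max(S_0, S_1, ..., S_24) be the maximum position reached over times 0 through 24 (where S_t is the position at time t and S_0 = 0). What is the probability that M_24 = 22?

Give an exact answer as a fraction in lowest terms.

Answer: 3/2097152

Derivation:
Let M_24 = max(S_0,...,S_24). Use the reflection principle: for j ≥ 1, #{paths with M_24 ≥ j} = #{S_24 ≥ j} + #{S_24 ≥ j+1}.
By reflection, #{M_24 ≥ 22} = #{S_24 ≥ 22} + #{S_24 ≥ 23} = 25 + 1 = 26.
#{M_24 ≥ 23} = #{S_24 ≥ 23} + #{S_24 ≥ 24} = 1 + 1 = 2.
#{M_24 = 22} = 26 - 2 = 24.
P(M_24 = 22) = 24/16777216 = 3/2097152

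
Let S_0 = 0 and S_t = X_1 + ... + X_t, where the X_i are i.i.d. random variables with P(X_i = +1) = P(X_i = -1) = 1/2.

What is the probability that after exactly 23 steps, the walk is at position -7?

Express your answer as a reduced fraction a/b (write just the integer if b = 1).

To reach position -7 after 23 steps: need 8 steps of +1 and 15 of -1.
Favorable paths: C(23,8) = 490314
Total paths: 2^23 = 8388608
P = 490314/8388608 = 245157/4194304

Answer: 245157/4194304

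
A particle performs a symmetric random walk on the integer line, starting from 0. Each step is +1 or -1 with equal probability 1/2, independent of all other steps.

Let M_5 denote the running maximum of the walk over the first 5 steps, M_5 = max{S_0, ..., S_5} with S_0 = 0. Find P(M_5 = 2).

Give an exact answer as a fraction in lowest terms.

Let M_5 = max(S_0,...,S_5). Use the reflection principle: for j ≥ 1, #{paths with M_5 ≥ j} = #{S_5 ≥ j} + #{S_5 ≥ j+1}.
By reflection, #{M_5 ≥ 2} = #{S_5 ≥ 2} + #{S_5 ≥ 3} = 6 + 6 = 12.
#{M_5 ≥ 3} = #{S_5 ≥ 3} + #{S_5 ≥ 4} = 6 + 1 = 7.
#{M_5 = 2} = 12 - 7 = 5.
P(M_5 = 2) = 5/32 = 5/32

Answer: 5/32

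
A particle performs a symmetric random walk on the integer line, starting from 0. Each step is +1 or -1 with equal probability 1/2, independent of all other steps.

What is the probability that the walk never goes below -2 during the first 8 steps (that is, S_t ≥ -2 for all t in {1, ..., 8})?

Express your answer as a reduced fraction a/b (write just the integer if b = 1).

Answer: 91/128

Derivation:
Let f(t,s) = #length-t paths at position s with S_1..S_t all ≥ -2.
f(t,s) = f(t-1,s-1) + f(t-1,s+1) for s ≥ -2; f(t,s) = 0 for s < -2.
t=0: f(0,0)=1
t=1: f(1,-1)=1 f(1,1)=1
t=2: f(2,-2)=1 f(2,0)=2 f(2,2)=1
t=3: f(3,-1)=3 f(3,1)=3 f(3,3)=1
t=4: f(4,-2)=3 f(4,0)=6 f(4,2)=4 f(4,4)=1
t=5: f(5,-1)=9 f(5,1)=10 f(5,3)=5 f(5,5)=1
t=6: f(6,-2)=9 f(6,0)=19 f(6,2)=15 f(6,4)=6 f(6,6)=1
t=7: f(7,-1)=28 f(7,1)=34 f(7,3)=21 f(7,5)=7 f(7,7)=1
t=8: f(8,-2)=28 f(8,0)=62 f(8,2)=55 f(8,4)=28 f(8,6)=8 f(8,8)=1
Σ_s f(8,s) = 182
P = 182/256 = 91/128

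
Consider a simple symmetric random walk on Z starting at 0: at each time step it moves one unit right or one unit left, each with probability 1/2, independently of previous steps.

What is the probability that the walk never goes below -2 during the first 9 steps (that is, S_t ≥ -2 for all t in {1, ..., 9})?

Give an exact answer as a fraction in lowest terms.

Answer: 21/32

Derivation:
Let f(t,s) = #length-t paths at position s with S_1..S_t all ≥ -2.
f(t,s) = f(t-1,s-1) + f(t-1,s+1) for s ≥ -2; f(t,s) = 0 for s < -2.
t=0: f(0,0)=1
t=1: f(1,-1)=1 f(1,1)=1
t=2: f(2,-2)=1 f(2,0)=2 f(2,2)=1
t=3: f(3,-1)=3 f(3,1)=3 f(3,3)=1
t=4: f(4,-2)=3 f(4,0)=6 f(4,2)=4 f(4,4)=1
t=5: f(5,-1)=9 f(5,1)=10 f(5,3)=5 f(5,5)=1
t=6: f(6,-2)=9 f(6,0)=19 f(6,2)=15 f(6,4)=6 f(6,6)=1
t=7: f(7,-1)=28 f(7,1)=34 f(7,3)=21 f(7,5)=7 f(7,7)=1
t=8: f(8,-2)=28 f(8,0)=62 f(8,2)=55 f(8,4)=28 f(8,6)=8 f(8,8)=1
t=9: f(9,-1)=90 f(9,1)=117 f(9,3)=83 f(9,5)=36 f(9,7)=9 f(9,9)=1
Σ_s f(9,s) = 336
P = 336/512 = 21/32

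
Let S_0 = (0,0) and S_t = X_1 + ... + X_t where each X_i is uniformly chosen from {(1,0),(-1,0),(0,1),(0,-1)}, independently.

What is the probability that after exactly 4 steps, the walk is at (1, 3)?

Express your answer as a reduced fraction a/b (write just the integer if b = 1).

Answer: 1/64

Derivation:
Let h be the number of horizontal steps (so 4-h are vertical). To end at (1,3) need (h+1)/2 right-steps and ((4-h)+3)/2 up-steps.
Sum over h with 1 ≤ h ≤ 1, h ≡ 1 (mod 2), 4-h ≡ 1 (mod 2):
h=1: C(4,1)·C(1,1)·C(3,3) = 4·1·1 = 4
Total favorable: 4
Total paths: 4^4 = 256
P = 4/256 = 1/64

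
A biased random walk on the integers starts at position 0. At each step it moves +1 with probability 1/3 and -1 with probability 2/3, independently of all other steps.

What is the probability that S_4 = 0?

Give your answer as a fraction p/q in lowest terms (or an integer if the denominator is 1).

Answer: 8/27

Derivation:
To be at 0 after 4 steps: need exactly 2 steps of +1 and 2 of -1.
Number of such sequences: C(4,2) = 6
Each has probability (1/3)^2 · (2/3)^2 = 4/81
P = 6 · 4/81 = 8/27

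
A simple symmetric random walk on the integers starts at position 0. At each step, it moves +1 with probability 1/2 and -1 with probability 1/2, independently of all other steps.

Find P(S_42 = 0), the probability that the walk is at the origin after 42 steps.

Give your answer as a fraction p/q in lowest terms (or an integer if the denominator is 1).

Answer: 67282234305/549755813888

Derivation:
To return to 0 after 42 steps: need exactly 21 steps of +1 and 21 of -1.
Favorable paths: C(42,21) = 538257874440
Total paths: 2^42 = 4398046511104
P = 538257874440/4398046511104 = 67282234305/549755813888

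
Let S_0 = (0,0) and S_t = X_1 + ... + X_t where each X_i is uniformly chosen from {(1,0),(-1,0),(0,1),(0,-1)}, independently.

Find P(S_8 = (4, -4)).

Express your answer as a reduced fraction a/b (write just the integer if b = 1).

Let h be the number of horizontal steps (so 8-h are vertical). To end at (4,-4) need (h+4)/2 right-steps and ((8-h)-4)/2 up-steps.
Sum over h with 4 ≤ h ≤ 4, h ≡ 0 (mod 2), 8-h ≡ 0 (mod 2):
h=4: C(8,4)·C(4,4)·C(4,0) = 70·1·1 = 70
Total favorable: 70
Total paths: 4^8 = 65536
P = 70/65536 = 35/32768

Answer: 35/32768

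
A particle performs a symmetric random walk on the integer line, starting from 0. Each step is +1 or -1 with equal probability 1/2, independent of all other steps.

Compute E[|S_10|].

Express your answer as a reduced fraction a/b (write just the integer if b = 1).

Answer: 315/128

Derivation:
S_10 takes values m ≡ 0 (mod 2) with |m| ≤ 10; P(S_10=m) = C(10,(10+m)/2)/2^10.
Total paths: 2^10 = 1024
Distribution: P(S=-10)=1/1024, P(S=-8)=10/1024, P(S=-6)=45/1024, P(S=-4)=120/1024, P(S=-2)=210/1024, P(S=0)=252/1024, P(S=2)=210/1024, P(S=4)=120/1024, P(S=6)=45/1024, P(S=8)=10/1024, P(S=10)=1/1024
E[|S_10|] = Σ_m |m|·P(S_10=m) = 2520/1024 = 315/128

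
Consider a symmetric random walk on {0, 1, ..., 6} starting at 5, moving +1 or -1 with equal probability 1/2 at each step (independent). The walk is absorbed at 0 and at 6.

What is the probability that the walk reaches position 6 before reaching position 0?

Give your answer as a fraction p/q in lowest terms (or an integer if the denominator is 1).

Answer: 5/6

Derivation:
Symmetric walk (p = 1/2): the harmonic-function argument gives P(hit 6 before 0 | start at 5) = a/N.
P = 5/6 = 5/6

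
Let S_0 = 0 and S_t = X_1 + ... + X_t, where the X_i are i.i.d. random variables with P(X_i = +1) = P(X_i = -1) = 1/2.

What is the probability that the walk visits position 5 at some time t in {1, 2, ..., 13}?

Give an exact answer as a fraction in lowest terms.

Count via complement. Let g(t,s) = #length-t paths at position s with S_1..S_t all ≠ 5.
g(t,s) = g(t-1,s-1) + g(t-1,s+1) for s ≠ 5; g(t,5) = 0.
t=0: g(0,0)=1
t=1: g(1,-1)=1 g(1,1)=1
t=2: g(2,-2)=1 g(2,0)=2 g(2,2)=1
t=3: g(3,-3)=1 g(3,-1)=3 g(3,1)=3 g(3,3)=1
t=4: g(4,-4)=1 g(4,-2)=4 g(4,0)=6 g(4,2)=4 g(4,4)=1
t=5: g(5,-5)=1 g(5,-3)=5 g(5,-1)=10 g(5,1)=10 g(5,3)=5
t=6: g(6,-6)=1 g(6,-4)=6 g(6,-2)=15 g(6,0)=20 g(6,2)=15 g(6,4)=5
t=7: g(7,-7)=1 g(7,-5)=7 g(7,-3)=21 g(7,-1)=35 g(7,1)=35 g(7,3)=20
t=8: g(8,-8)=1 g(8,-6)=8 g(8,-4)=28 g(8,-2)=56 g(8,0)=70 g(8,2)=55 g(8,4)=20
t=9: g(9,-9)=1 g(9,-7)=9 g(9,-5)=36 g(9,-3)=84 g(9,-1)=126 g(9,1)=125 g(9,3)=75
t=10: g(10,-10)=1 g(10,-8)=10 g(10,-6)=45 g(10,-4)=120 g(10,-2)=210 g(10,0)=251 g(10,2)=200 g(10,4)=75
t=11: g(11,-11)=1 g(11,-9)=11 g(11,-7)=55 g(11,-5)=165 g(11,-3)=330 g(11,-1)=461 g(11,1)=451 g(11,3)=275
t=12: g(12,-12)=1 g(12,-10)=12 g(12,-8)=66 g(12,-6)=220 g(12,-4)=495 g(12,-2)=791 g(12,0)=912 g(12,2)=726 g(12,4)=275
t=13: g(13,-13)=1 g(13,-11)=13 g(13,-9)=78 g(13,-7)=286 g(13,-5)=715 g(13,-3)=1286 g(13,-1)=1703 g(13,1)=1638 g(13,3)=1001
Paths never hitting 5: Σ_s g(13,s) = 6721
Paths hitting 5: 2^13 - 6721 = 1471
P = 1471/8192 = 1471/8192

Answer: 1471/8192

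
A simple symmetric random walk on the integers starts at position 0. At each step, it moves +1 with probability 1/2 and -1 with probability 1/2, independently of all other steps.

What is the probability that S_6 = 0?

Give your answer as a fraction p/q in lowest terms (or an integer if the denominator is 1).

To return to 0 after 6 steps: need exactly 3 steps of +1 and 3 of -1.
Favorable paths: C(6,3) = 20
Total paths: 2^6 = 64
P = 20/64 = 5/16

Answer: 5/16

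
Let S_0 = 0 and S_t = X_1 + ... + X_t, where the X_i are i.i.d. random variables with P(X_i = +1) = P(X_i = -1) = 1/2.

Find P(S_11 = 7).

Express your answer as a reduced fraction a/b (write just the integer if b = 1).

Answer: 55/2048

Derivation:
To reach position 7 after 11 steps: need 9 steps of +1 and 2 of -1.
Favorable paths: C(11,9) = 55
Total paths: 2^11 = 2048
P = 55/2048 = 55/2048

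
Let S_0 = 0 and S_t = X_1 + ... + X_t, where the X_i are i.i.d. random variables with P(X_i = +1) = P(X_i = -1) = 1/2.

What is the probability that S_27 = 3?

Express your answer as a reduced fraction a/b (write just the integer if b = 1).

To reach position 3 after 27 steps: need 15 steps of +1 and 12 of -1.
Favorable paths: C(27,15) = 17383860
Total paths: 2^27 = 134217728
P = 17383860/134217728 = 4345965/33554432

Answer: 4345965/33554432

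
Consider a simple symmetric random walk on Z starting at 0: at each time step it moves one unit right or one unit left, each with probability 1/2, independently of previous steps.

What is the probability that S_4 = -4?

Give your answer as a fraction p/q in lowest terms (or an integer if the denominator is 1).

Answer: 1/16

Derivation:
To reach position -4 after 4 steps: need 0 steps of +1 and 4 of -1.
Favorable paths: C(4,0) = 1
Total paths: 2^4 = 16
P = 1/16 = 1/16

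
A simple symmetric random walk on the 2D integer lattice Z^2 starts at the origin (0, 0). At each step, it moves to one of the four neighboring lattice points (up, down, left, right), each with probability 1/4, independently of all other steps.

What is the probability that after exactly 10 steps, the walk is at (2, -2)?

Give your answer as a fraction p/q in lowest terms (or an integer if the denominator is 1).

Let h be the number of horizontal steps (so 10-h are vertical). To end at (2,-2) need (h+2)/2 right-steps and ((10-h)-2)/2 up-steps.
Sum over h with 2 ≤ h ≤ 8, h ≡ 0 (mod 2), 10-h ≡ 0 (mod 2):
h=2: C(10,2)·C(2,2)·C(8,3) = 45·1·56 = 2520
h=4: C(10,4)·C(4,3)·C(6,2) = 210·4·15 = 12600
h=6: C(10,6)·C(6,4)·C(4,1) = 210·15·4 = 12600
h=8: C(10,8)·C(8,5)·C(2,0) = 45·56·1 = 2520
Total favorable: 30240
Total paths: 4^10 = 1048576
P = 30240/1048576 = 945/32768

Answer: 945/32768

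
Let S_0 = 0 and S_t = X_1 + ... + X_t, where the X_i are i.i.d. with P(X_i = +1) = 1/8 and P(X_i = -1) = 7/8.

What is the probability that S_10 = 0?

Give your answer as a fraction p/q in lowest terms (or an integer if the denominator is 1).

To be at 0 after 10 steps: need exactly 5 steps of +1 and 5 of -1.
Number of such sequences: C(10,5) = 252
Each has probability (1/8)^5 · (7/8)^5 = 16807/1073741824
P = 252 · 16807/1073741824 = 1058841/268435456

Answer: 1058841/268435456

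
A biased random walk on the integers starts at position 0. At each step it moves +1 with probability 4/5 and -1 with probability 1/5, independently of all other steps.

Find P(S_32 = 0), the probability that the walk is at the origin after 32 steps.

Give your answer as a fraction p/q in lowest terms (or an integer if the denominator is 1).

To be at 0 after 32 steps: need exactly 16 steps of +1 and 16 of -1.
Number of such sequences: C(32,16) = 601080390
Each has probability (4/5)^16 · (1/5)^16 = 4294967296/23283064365386962890625
P = 601080390 · 4294967296/23283064365386962890625 = 516324123463385088/4656612873077392578125

Answer: 516324123463385088/4656612873077392578125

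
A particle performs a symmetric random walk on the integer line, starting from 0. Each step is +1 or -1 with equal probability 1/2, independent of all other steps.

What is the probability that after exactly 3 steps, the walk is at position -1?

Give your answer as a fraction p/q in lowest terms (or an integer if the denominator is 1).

To reach position -1 after 3 steps: need 1 step of +1 and 2 of -1.
Favorable paths: C(3,1) = 3
Total paths: 2^3 = 8
P = 3/8 = 3/8

Answer: 3/8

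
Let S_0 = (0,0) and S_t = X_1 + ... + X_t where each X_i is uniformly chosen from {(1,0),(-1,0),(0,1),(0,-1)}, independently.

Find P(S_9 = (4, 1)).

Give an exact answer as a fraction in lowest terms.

Answer: 189/16384

Derivation:
Let h be the number of horizontal steps (so 9-h are vertical). To end at (4,1) need (h+4)/2 right-steps and ((9-h)+1)/2 up-steps.
Sum over h with 4 ≤ h ≤ 8, h ≡ 0 (mod 2), 9-h ≡ 1 (mod 2):
h=4: C(9,4)·C(4,4)·C(5,3) = 126·1·10 = 1260
h=6: C(9,6)·C(6,5)·C(3,2) = 84·6·3 = 1512
h=8: C(9,8)·C(8,6)·C(1,1) = 9·28·1 = 252
Total favorable: 3024
Total paths: 4^9 = 262144
P = 3024/262144 = 189/16384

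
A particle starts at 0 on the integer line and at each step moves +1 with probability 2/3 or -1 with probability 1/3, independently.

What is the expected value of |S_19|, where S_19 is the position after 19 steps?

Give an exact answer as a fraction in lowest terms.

S_19 takes values m ≡ 1 (mod 2) with |m| ≤ 19; P(S_19=m) = C(19,(19+m)/2) · (2/3)^((19+m)/2) · (1/3)^((19-m)/2).
Distribution: P(S=-19)=1/1162261467, P(S=-17)=38/1162261467, P(S=-15)=76/129140163, P(S=-13)=2584/387420489, P(S=-11)=20672/387420489, P(S=-9)=41344/129140163, P(S=-7)=578816/387420489, P(S=-5)=2149888/387420489, P(S=-3)=2149888/129140163, P(S=-1)=47297536/1162261467, P(S=1)=94595072/1162261467, P(S=3)=17199104/129140163, P(S=5)=68796416/387420489, P(S=7)=74088448/387420489, P(S=9)=21168128/129140163, P(S=11)=42336256/387420489, P(S=13)=21168128/387420489, P(S=15)=2490368/129140163, P(S=17)=4980736/1162261467, P(S=19)=524288/1162261467
E[|S_19|] = Σ_m |m|·P(S_19=m) = 2556256903/387420489

Answer: 2556256903/387420489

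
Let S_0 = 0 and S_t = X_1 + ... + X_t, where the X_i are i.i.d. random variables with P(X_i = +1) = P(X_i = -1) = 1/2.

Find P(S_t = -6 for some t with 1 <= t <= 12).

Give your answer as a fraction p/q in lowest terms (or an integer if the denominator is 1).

Answer: 189/2048

Derivation:
Count via complement. Let g(t,s) = #length-t paths at position s with S_1..S_t all ≠ -6.
g(t,s) = g(t-1,s-1) + g(t-1,s+1) for s ≠ -6; g(t,-6) = 0.
t=0: g(0,0)=1
t=1: g(1,-1)=1 g(1,1)=1
t=2: g(2,-2)=1 g(2,0)=2 g(2,2)=1
t=3: g(3,-3)=1 g(3,-1)=3 g(3,1)=3 g(3,3)=1
t=4: g(4,-4)=1 g(4,-2)=4 g(4,0)=6 g(4,2)=4 g(4,4)=1
t=5: g(5,-5)=1 g(5,-3)=5 g(5,-1)=10 g(5,1)=10 g(5,3)=5 g(5,5)=1
t=6: g(6,-4)=6 g(6,-2)=15 g(6,0)=20 g(6,2)=15 g(6,4)=6 g(6,6)=1
t=7: g(7,-5)=6 g(7,-3)=21 g(7,-1)=35 g(7,1)=35 g(7,3)=21 g(7,5)=7 g(7,7)=1
t=8: g(8,-4)=27 g(8,-2)=56 g(8,0)=70 g(8,2)=56 g(8,4)=28 g(8,6)=8 g(8,8)=1
t=9: g(9,-5)=27 g(9,-3)=83 g(9,-1)=126 g(9,1)=126 g(9,3)=84 g(9,5)=36 g(9,7)=9 g(9,9)=1
t=10: g(10,-4)=110 g(10,-2)=209 g(10,0)=252 g(10,2)=210 g(10,4)=120 g(10,6)=45 g(10,8)=10 g(10,10)=1
t=11: g(11,-5)=110 g(11,-3)=319 g(11,-1)=461 g(11,1)=462 g(11,3)=330 g(11,5)=165 g(11,7)=55 g(11,9)=11 g(11,11)=1
t=12: g(12,-4)=429 g(12,-2)=780 g(12,0)=923 g(12,2)=792 g(12,4)=495 g(12,6)=220 g(12,8)=66 g(12,10)=12 g(12,12)=1
Paths never hitting -6: Σ_s g(12,s) = 3718
Paths hitting -6: 2^12 - 3718 = 378
P = 378/4096 = 189/2048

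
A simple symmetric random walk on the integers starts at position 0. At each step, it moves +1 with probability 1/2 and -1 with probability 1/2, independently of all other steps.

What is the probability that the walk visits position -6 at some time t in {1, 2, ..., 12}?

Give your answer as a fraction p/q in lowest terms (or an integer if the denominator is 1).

Count via complement. Let g(t,s) = #length-t paths at position s with S_1..S_t all ≠ -6.
g(t,s) = g(t-1,s-1) + g(t-1,s+1) for s ≠ -6; g(t,-6) = 0.
t=0: g(0,0)=1
t=1: g(1,-1)=1 g(1,1)=1
t=2: g(2,-2)=1 g(2,0)=2 g(2,2)=1
t=3: g(3,-3)=1 g(3,-1)=3 g(3,1)=3 g(3,3)=1
t=4: g(4,-4)=1 g(4,-2)=4 g(4,0)=6 g(4,2)=4 g(4,4)=1
t=5: g(5,-5)=1 g(5,-3)=5 g(5,-1)=10 g(5,1)=10 g(5,3)=5 g(5,5)=1
t=6: g(6,-4)=6 g(6,-2)=15 g(6,0)=20 g(6,2)=15 g(6,4)=6 g(6,6)=1
t=7: g(7,-5)=6 g(7,-3)=21 g(7,-1)=35 g(7,1)=35 g(7,3)=21 g(7,5)=7 g(7,7)=1
t=8: g(8,-4)=27 g(8,-2)=56 g(8,0)=70 g(8,2)=56 g(8,4)=28 g(8,6)=8 g(8,8)=1
t=9: g(9,-5)=27 g(9,-3)=83 g(9,-1)=126 g(9,1)=126 g(9,3)=84 g(9,5)=36 g(9,7)=9 g(9,9)=1
t=10: g(10,-4)=110 g(10,-2)=209 g(10,0)=252 g(10,2)=210 g(10,4)=120 g(10,6)=45 g(10,8)=10 g(10,10)=1
t=11: g(11,-5)=110 g(11,-3)=319 g(11,-1)=461 g(11,1)=462 g(11,3)=330 g(11,5)=165 g(11,7)=55 g(11,9)=11 g(11,11)=1
t=12: g(12,-4)=429 g(12,-2)=780 g(12,0)=923 g(12,2)=792 g(12,4)=495 g(12,6)=220 g(12,8)=66 g(12,10)=12 g(12,12)=1
Paths never hitting -6: Σ_s g(12,s) = 3718
Paths hitting -6: 2^12 - 3718 = 378
P = 378/4096 = 189/2048

Answer: 189/2048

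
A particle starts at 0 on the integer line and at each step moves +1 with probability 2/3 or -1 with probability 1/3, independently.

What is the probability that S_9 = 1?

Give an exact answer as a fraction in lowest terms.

To reach position 1 after 9 steps: need 5 steps of +1 and 4 steps of -1.
Number of such sequences: C(9,5) = 126
Each has probability (2/3)^5 · (1/3)^4 = 32/19683
P = 126 · 32/19683 = 448/2187

Answer: 448/2187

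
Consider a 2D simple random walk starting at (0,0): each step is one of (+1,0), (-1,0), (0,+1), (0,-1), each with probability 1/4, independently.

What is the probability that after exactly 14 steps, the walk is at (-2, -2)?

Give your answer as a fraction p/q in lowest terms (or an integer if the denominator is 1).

Let h be the number of horizontal steps (so 14-h are vertical). To end at (-2,-2) need (h-2)/2 right-steps and ((14-h)-2)/2 up-steps.
Sum over h with 2 ≤ h ≤ 12, h ≡ 0 (mod 2), 14-h ≡ 0 (mod 2):
h=2: C(14,2)·C(2,0)·C(12,5) = 91·1·792 = 72072
h=4: C(14,4)·C(4,1)·C(10,4) = 1001·4·210 = 840840
h=6: C(14,6)·C(6,2)·C(8,3) = 3003·15·56 = 2522520
h=8: C(14,8)·C(8,3)·C(6,2) = 3003·56·15 = 2522520
h=10: C(14,10)·C(10,4)·C(4,1) = 1001·210·4 = 840840
h=12: C(14,12)·C(12,5)·C(2,0) = 91·792·1 = 72072
Total favorable: 6870864
Total paths: 4^14 = 268435456
P = 6870864/268435456 = 429429/16777216

Answer: 429429/16777216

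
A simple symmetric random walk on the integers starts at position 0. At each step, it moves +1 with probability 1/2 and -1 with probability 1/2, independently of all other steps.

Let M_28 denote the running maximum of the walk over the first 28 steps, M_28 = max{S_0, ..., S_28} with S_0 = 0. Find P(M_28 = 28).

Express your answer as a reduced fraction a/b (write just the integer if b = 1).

Answer: 1/268435456

Derivation:
Let M_28 = max(S_0,...,S_28). Use the reflection principle: for j ≥ 1, #{paths with M_28 ≥ j} = #{S_28 ≥ j} + #{S_28 ≥ j+1}.
By reflection, #{M_28 ≥ 28} = #{S_28 ≥ 28} + #{S_28 ≥ 29} = 1 + 0 = 1.
#{M_28 ≥ 29} = #{S_28 ≥ 29} + #{S_28 ≥ 30} = 0 + 0 = 0.
#{M_28 = 28} = 1 - 0 = 1.
P(M_28 = 28) = 1/268435456 = 1/268435456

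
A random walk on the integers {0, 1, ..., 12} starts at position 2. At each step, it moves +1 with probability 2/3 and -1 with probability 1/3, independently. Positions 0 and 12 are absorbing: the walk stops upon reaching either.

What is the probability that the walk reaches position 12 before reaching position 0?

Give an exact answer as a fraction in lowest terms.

Biased walk: p = 2/3, q = 1/3, r = q/p = 1/2
Gambler's ruin: P(hit 12 before 0 | start at 2) = (1 - r^a)/(1 - r^N)
r^2 = 1/4; r^12 = 1/4096
P = (1 - 1/4) / (1 - 1/4096) = 3/4 / 4095/4096 = 1024/1365

Answer: 1024/1365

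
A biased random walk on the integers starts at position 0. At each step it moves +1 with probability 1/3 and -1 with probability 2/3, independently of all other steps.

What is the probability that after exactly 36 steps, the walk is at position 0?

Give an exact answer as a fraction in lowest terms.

Answer: 792997422694400/50031545098999707

Derivation:
To be at 0 after 36 steps: need exactly 18 steps of +1 and 18 of -1.
Number of such sequences: C(36,18) = 9075135300
Each has probability (1/3)^18 · (2/3)^18 = 262144/150094635296999121
P = 9075135300 · 262144/150094635296999121 = 792997422694400/50031545098999707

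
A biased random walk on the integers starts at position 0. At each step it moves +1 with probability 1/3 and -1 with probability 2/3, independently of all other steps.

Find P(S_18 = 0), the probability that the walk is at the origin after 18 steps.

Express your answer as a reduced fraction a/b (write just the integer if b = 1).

Answer: 24893440/387420489

Derivation:
To be at 0 after 18 steps: need exactly 9 steps of +1 and 9 of -1.
Number of such sequences: C(18,9) = 48620
Each has probability (1/3)^9 · (2/3)^9 = 512/387420489
P = 48620 · 512/387420489 = 24893440/387420489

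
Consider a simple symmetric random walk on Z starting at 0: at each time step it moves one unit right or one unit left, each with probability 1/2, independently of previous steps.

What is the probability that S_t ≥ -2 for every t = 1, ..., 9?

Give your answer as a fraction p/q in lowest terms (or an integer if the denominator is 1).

Answer: 21/32

Derivation:
Let f(t,s) = #length-t paths at position s with S_1..S_t all ≥ -2.
f(t,s) = f(t-1,s-1) + f(t-1,s+1) for s ≥ -2; f(t,s) = 0 for s < -2.
t=0: f(0,0)=1
t=1: f(1,-1)=1 f(1,1)=1
t=2: f(2,-2)=1 f(2,0)=2 f(2,2)=1
t=3: f(3,-1)=3 f(3,1)=3 f(3,3)=1
t=4: f(4,-2)=3 f(4,0)=6 f(4,2)=4 f(4,4)=1
t=5: f(5,-1)=9 f(5,1)=10 f(5,3)=5 f(5,5)=1
t=6: f(6,-2)=9 f(6,0)=19 f(6,2)=15 f(6,4)=6 f(6,6)=1
t=7: f(7,-1)=28 f(7,1)=34 f(7,3)=21 f(7,5)=7 f(7,7)=1
t=8: f(8,-2)=28 f(8,0)=62 f(8,2)=55 f(8,4)=28 f(8,6)=8 f(8,8)=1
t=9: f(9,-1)=90 f(9,1)=117 f(9,3)=83 f(9,5)=36 f(9,7)=9 f(9,9)=1
Σ_s f(9,s) = 336
P = 336/512 = 21/32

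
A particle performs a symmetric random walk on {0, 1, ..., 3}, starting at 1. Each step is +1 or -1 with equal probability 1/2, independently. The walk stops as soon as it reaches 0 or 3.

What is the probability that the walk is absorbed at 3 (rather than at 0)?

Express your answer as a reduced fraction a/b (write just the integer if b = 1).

Symmetric walk (p = 1/2): the harmonic-function argument gives P(hit 3 before 0 | start at 1) = a/N.
P = 1/3 = 1/3

Answer: 1/3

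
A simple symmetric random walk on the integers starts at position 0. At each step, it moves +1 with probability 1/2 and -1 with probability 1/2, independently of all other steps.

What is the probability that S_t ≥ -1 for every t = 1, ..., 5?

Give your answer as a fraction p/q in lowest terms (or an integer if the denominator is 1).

Answer: 5/8

Derivation:
Let f(t,s) = #length-t paths at position s with S_1..S_t all ≥ -1.
f(t,s) = f(t-1,s-1) + f(t-1,s+1) for s ≥ -1; f(t,s) = 0 for s < -1.
t=0: f(0,0)=1
t=1: f(1,-1)=1 f(1,1)=1
t=2: f(2,0)=2 f(2,2)=1
t=3: f(3,-1)=2 f(3,1)=3 f(3,3)=1
t=4: f(4,0)=5 f(4,2)=4 f(4,4)=1
t=5: f(5,-1)=5 f(5,1)=9 f(5,3)=5 f(5,5)=1
Σ_s f(5,s) = 20
P = 20/32 = 5/8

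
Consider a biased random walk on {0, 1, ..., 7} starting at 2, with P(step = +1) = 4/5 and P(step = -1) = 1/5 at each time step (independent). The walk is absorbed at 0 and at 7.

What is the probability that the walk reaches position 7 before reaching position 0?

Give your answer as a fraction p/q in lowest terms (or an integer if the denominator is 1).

Biased walk: p = 4/5, q = 1/5, r = q/p = 1/4
Gambler's ruin: P(hit 7 before 0 | start at 2) = (1 - r^a)/(1 - r^N)
r^2 = 1/16; r^7 = 1/16384
P = (1 - 1/16) / (1 - 1/16384) = 15/16 / 16383/16384 = 5120/5461

Answer: 5120/5461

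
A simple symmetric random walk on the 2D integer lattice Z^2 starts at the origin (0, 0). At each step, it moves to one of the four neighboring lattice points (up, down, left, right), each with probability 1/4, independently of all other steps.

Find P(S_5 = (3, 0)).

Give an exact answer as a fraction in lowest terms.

Let h be the number of horizontal steps (so 5-h are vertical). To end at (3,0) need (h+3)/2 right-steps and ((5-h)+0)/2 up-steps.
Sum over h with 3 ≤ h ≤ 5, h ≡ 1 (mod 2), 5-h ≡ 0 (mod 2):
h=3: C(5,3)·C(3,3)·C(2,1) = 10·1·2 = 20
h=5: C(5,5)·C(5,4)·C(0,0) = 1·5·1 = 5
Total favorable: 25
Total paths: 4^5 = 1024
P = 25/1024 = 25/1024

Answer: 25/1024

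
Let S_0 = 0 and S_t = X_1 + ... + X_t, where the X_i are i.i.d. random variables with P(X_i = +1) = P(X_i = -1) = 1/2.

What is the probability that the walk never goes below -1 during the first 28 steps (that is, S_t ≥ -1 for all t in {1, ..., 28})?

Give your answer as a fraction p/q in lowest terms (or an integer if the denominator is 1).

Answer: 9694845/33554432

Derivation:
Let f(t,s) = #length-t paths at position s with S_1..S_t all ≥ -1.
f(t,s) = f(t-1,s-1) + f(t-1,s+1) for s ≥ -1; f(t,s) = 0 for s < -1.
t=0: f(0,0)=1
t=1: f(1,-1)=1 f(1,1)=1
t=2: f(2,0)=2 f(2,2)=1
t=3: f(3,-1)=2 f(3,1)=3 f(3,3)=1
t=4: f(4,0)=5 f(4,2)=4 f(4,4)=1
t=5: f(5,-1)=5 f(5,1)=9 f(5,3)=5 f(5,5)=1
t=6: f(6,0)=14 f(6,2)=14 f(6,4)=6 f(6,6)=1
t=7: f(7,-1)=14 f(7,1)=28 f(7,3)=20 f(7,5)=7 f(7,7)=1
t=8: f(8,0)=42 f(8,2)=48 f(8,4)=27 f(8,6)=8 f(8,8)=1
t=9: f(9,-1)=42 f(9,1)=90 f(9,3)=75 f(9,5)=35 f(9,7)=9 f(9,9)=1
t=10: f(10,0)=132 f(10,2)=165 f(10,4)=110 f(10,6)=44 f(10,8)=10 f(10,10)=1
t=11: f(11,-1)=132 f(11,1)=297 f(11,3)=275 f(11,5)=154 f(11,7)=54 f(11,9)=11 f(11,11)=1
t=12: f(12,0)=429 f(12,2)=572 f(12,4)=429 f(12,6)=208 f(12,8)=65 f(12,10)=12 f(12,12)=1
t=13: f(13,-1)=429 f(13,1)=1001 f(13,3)=1001 f(13,5)=637 f(13,7)=273 f(13,9)=77 f(13,11)=13 f(13,13)=1
t=14: f(14,0)=1430 f(14,2)=2002 f(14,4)=1638 f(14,6)=910 f(14,8)=350 f(14,10)=90 f(14,12)=14 f(14,14)=1
t=15: f(15,-1)=1430 f(15,1)=3432 f(15,3)=3640 f(15,5)=2548 f(15,7)=1260 f(15,9)=440 f(15,11)=104 f(15,13)=15 f(15,15)=1
t=16: f(16,0)=4862 f(16,2)=7072 f(16,4)=6188 f(16,6)=3808 f(16,8)=1700 f(16,10)=544 f(16,12)=119 f(16,14)=16 f(16,16)=1
t=17: f(17,-1)=4862 f(17,1)=11934 f(17,3)=13260 f(17,5)=9996 f(17,7)=5508 f(17,9)=2244 f(17,11)=663 f(17,13)=135 f(17,15)=17 f(17,17)=1
t=18: f(18,0)=16796 f(18,2)=25194 f(18,4)=23256 f(18,6)=15504 f(18,8)=7752 f(18,10)=2907 f(18,12)=798 f(18,14)=152 f(18,16)=18 f(18,18)=1
t=19: f(19,-1)=16796 f(19,1)=41990 f(19,3)=48450 f(19,5)=38760 f(19,7)=23256 f(19,9)=10659 f(19,11)=3705 f(19,13)=950 f(19,15)=170 f(19,17)=19 f(19,19)=1
t=20: f(20,0)=58786 f(20,2)=90440 f(20,4)=87210 f(20,6)=62016 f(20,8)=33915 f(20,10)=14364 f(20,12)=4655 f(20,14)=1120 f(20,16)=189 f(20,18)=20 f(20,20)=1
t=21: f(21,-1)=58786 f(21,1)=149226 f(21,3)=177650 f(21,5)=149226 f(21,7)=95931 f(21,9)=48279 f(21,11)=19019 f(21,13)=5775 f(21,15)=1309 f(21,17)=209 f(21,19)=21 f(21,21)=1
t=22: f(22,0)=208012 f(22,2)=326876 f(22,4)=326876 f(22,6)=245157 f(22,8)=144210 f(22,10)=67298 f(22,12)=24794 f(22,14)=7084 f(22,16)=1518 f(22,18)=230 f(22,20)=22 f(22,22)=1
t=23: f(23,-1)=208012 f(23,1)=534888 f(23,3)=653752 f(23,5)=572033 f(23,7)=389367 f(23,9)=211508 f(23,11)=92092 f(23,13)=31878 f(23,15)=8602 f(23,17)=1748 f(23,19)=252 f(23,21)=23 f(23,23)=1
t=24: f(24,0)=742900 f(24,2)=1188640 f(24,4)=1225785 f(24,6)=961400 f(24,8)=600875 f(24,10)=303600 f(24,12)=123970 f(24,14)=40480 f(24,16)=10350 f(24,18)=2000 f(24,20)=275 f(24,22)=24 f(24,24)=1
t=25: f(25,-1)=742900 f(25,1)=1931540 f(25,3)=2414425 f(25,5)=2187185 f(25,7)=1562275 f(25,9)=904475 f(25,11)=427570 f(25,13)=164450 f(25,15)=50830 f(25,17)=12350 f(25,19)=2275 f(25,21)=299 f(25,23)=25 f(25,25)=1
t=26: f(26,0)=2674440 f(26,2)=4345965 f(26,4)=4601610 f(26,6)=3749460 f(26,8)=2466750 f(26,10)=1332045 f(26,12)=592020 f(26,14)=215280 f(26,16)=63180 f(26,18)=14625 f(26,20)=2574 f(26,22)=324 f(26,24)=26 f(26,26)=1
t=27: f(27,-1)=2674440 f(27,1)=7020405 f(27,3)=8947575 f(27,5)=8351070 f(27,7)=6216210 f(27,9)=3798795 f(27,11)=1924065 f(27,13)=807300 f(27,15)=278460 f(27,17)=77805 f(27,19)=17199 f(27,21)=2898 f(27,23)=350 f(27,25)=27 f(27,27)=1
t=28: f(28,0)=9694845 f(28,2)=15967980 f(28,4)=17298645 f(28,6)=14567280 f(28,8)=10015005 f(28,10)=5722860 f(28,12)=2731365 f(28,14)=1085760 f(28,16)=356265 f(28,18)=95004 f(28,20)=20097 f(28,22)=3248 f(28,24)=377 f(28,26)=28 f(28,28)=1
Σ_s f(28,s) = 77558760
P = 77558760/268435456 = 9694845/33554432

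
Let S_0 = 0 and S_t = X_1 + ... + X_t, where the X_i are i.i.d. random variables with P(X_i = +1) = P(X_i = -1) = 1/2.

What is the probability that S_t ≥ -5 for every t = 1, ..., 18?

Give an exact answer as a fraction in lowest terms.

Let f(t,s) = #length-t paths at position s with S_1..S_t all ≥ -5.
f(t,s) = f(t-1,s-1) + f(t-1,s+1) for s ≥ -5; f(t,s) = 0 for s < -5.
t=0: f(0,0)=1
t=1: f(1,-1)=1 f(1,1)=1
t=2: f(2,-2)=1 f(2,0)=2 f(2,2)=1
t=3: f(3,-3)=1 f(3,-1)=3 f(3,1)=3 f(3,3)=1
t=4: f(4,-4)=1 f(4,-2)=4 f(4,0)=6 f(4,2)=4 f(4,4)=1
t=5: f(5,-5)=1 f(5,-3)=5 f(5,-1)=10 f(5,1)=10 f(5,3)=5 f(5,5)=1
t=6: f(6,-4)=6 f(6,-2)=15 f(6,0)=20 f(6,2)=15 f(6,4)=6 f(6,6)=1
t=7: f(7,-5)=6 f(7,-3)=21 f(7,-1)=35 f(7,1)=35 f(7,3)=21 f(7,5)=7 f(7,7)=1
t=8: f(8,-4)=27 f(8,-2)=56 f(8,0)=70 f(8,2)=56 f(8,4)=28 f(8,6)=8 f(8,8)=1
t=9: f(9,-5)=27 f(9,-3)=83 f(9,-1)=126 f(9,1)=126 f(9,3)=84 f(9,5)=36 f(9,7)=9 f(9,9)=1
t=10: f(10,-4)=110 f(10,-2)=209 f(10,0)=252 f(10,2)=210 f(10,4)=120 f(10,6)=45 f(10,8)=10 f(10,10)=1
t=11: f(11,-5)=110 f(11,-3)=319 f(11,-1)=461 f(11,1)=462 f(11,3)=330 f(11,5)=165 f(11,7)=55 f(11,9)=11 f(11,11)=1
t=12: f(12,-4)=429 f(12,-2)=780 f(12,0)=923 f(12,2)=792 f(12,4)=495 f(12,6)=220 f(12,8)=66 f(12,10)=12 f(12,12)=1
t=13: f(13,-5)=429 f(13,-3)=1209 f(13,-1)=1703 f(13,1)=1715 f(13,3)=1287 f(13,5)=715 f(13,7)=286 f(13,9)=78 f(13,11)=13 f(13,13)=1
t=14: f(14,-4)=1638 f(14,-2)=2912 f(14,0)=3418 f(14,2)=3002 f(14,4)=2002 f(14,6)=1001 f(14,8)=364 f(14,10)=91 f(14,12)=14 f(14,14)=1
t=15: f(15,-5)=1638 f(15,-3)=4550 f(15,-1)=6330 f(15,1)=6420 f(15,3)=5004 f(15,5)=3003 f(15,7)=1365 f(15,9)=455 f(15,11)=105 f(15,13)=15 f(15,15)=1
t=16: f(16,-4)=6188 f(16,-2)=10880 f(16,0)=12750 f(16,2)=11424 f(16,4)=8007 f(16,6)=4368 f(16,8)=1820 f(16,10)=560 f(16,12)=120 f(16,14)=16 f(16,16)=1
t=17: f(17,-5)=6188 f(17,-3)=17068 f(17,-1)=23630 f(17,1)=24174 f(17,3)=19431 f(17,5)=12375 f(17,7)=6188 f(17,9)=2380 f(17,11)=680 f(17,13)=136 f(17,15)=17 f(17,17)=1
t=18: f(18,-4)=23256 f(18,-2)=40698 f(18,0)=47804 f(18,2)=43605 f(18,4)=31806 f(18,6)=18563 f(18,8)=8568 f(18,10)=3060 f(18,12)=816 f(18,14)=153 f(18,16)=18 f(18,18)=1
Σ_s f(18,s) = 218348
P = 218348/262144 = 54587/65536

Answer: 54587/65536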